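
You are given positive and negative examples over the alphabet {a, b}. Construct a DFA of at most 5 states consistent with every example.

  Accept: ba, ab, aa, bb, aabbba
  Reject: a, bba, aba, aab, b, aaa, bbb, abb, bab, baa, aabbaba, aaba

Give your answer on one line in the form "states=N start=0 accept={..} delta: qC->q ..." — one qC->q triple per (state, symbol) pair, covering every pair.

Grow the machine one transition at a time. Run the examples from 0; the earliest place one falls off (shortest prefix, ties alphabetical) gets sent to the lowest-numbered state that keeps every Accept/Reject pair distinguishable — a pair clashes when both reach the same state with identical unread suffix — and to a fresh state only if none does.
a: 0a undefined. 0a->0: no, ba/aba meet in 0 with "ba" left. Open state 1: 0a->1.
b: 0b undefined. 0b->0: no, ba/a meet in 1. 0b->1: ok.
aa: 1a undefined. 1a->0: no, ba/aaba meet in 0. 1a->1: no, ba/a meet in 1. Open state 2: 1a->2.
ab: 1b undefined. 1b->0: ok.
aaa: 2a undefined. 2a->0: no, ab/aaa meet in 0. 2a->1: ok.
aab: 2b undefined. 2b->0: no, ab/aab meet in 0. 2b->1: no, ba/aaba meet in 2. 2b->2: no, ba/aab meet in 2. Open state 3: 2b->3.
aaba: 3a undefined. 3a->0: no, ab/aaba meet in 0. 3a->1: ok.
aabb: 3b undefined. 3b->0: ok.
All examples now run through 4 states with every (state, symbol) defined. Accept strings end in {0,2}, Reject strings end in {1,3}; accept={0,2}.

states=4 start=0 accept={0,2} delta: 0a->1 0b->1 1a->2 1b->0 2a->1 2b->3 3a->1 3b->0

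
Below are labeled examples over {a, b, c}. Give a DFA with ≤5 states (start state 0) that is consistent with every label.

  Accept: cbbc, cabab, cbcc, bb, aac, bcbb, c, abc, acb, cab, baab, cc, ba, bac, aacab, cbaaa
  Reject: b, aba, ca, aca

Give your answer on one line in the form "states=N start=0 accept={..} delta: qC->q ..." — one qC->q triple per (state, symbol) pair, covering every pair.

states=3 start=0 accept={0,2} delta: 0a->1 0b->1 0c->0 1a->0 1b->0 1c->2 2a->1 2b->2 2c->0

Grow the machine one transition at a time. Run the examples from 0; the earliest place one falls off (shortest prefix, ties alphabetical) gets sent to the lowest-numbered state that keeps every Accept/Reject pair distinguishable — a pair clashes when both reach the same state with identical unread suffix — and to a fresh state only if none does.
a: 0a undefined. 0a->0: no, ba/aba meet in 0 with "ba" left. Open state 1: 0a->1.
b: 0b undefined. 0b->0: no, bb/b meet in 0. 0b->1: ok.
c: 0c undefined. 0c->0: ok.
aa: 1a undefined. 1a->0: ok.
ab: 1b undefined. 1b->0: ok.
ac: 1c undefined. 1c->0: no, acb/b meet in 1. 1c->1: no, cbbc/aca meet in 0. Open state 2: 1c->2.
aca: 2a undefined. 2a->0: no, cbbc/aca meet in 0. 2a->1: ok.
acb: 2b undefined. 2b->0: no, bcbb/b meet in 1. 2b->1: no, acb/b meet in 1. 2b->2: ok.
cbcc: 2c undefined. 2c->0: ok.
All examples now run through 3 states with every (state, symbol) defined. Accept strings end in {0,2}, Reject strings end in {1}; accept={0,2}.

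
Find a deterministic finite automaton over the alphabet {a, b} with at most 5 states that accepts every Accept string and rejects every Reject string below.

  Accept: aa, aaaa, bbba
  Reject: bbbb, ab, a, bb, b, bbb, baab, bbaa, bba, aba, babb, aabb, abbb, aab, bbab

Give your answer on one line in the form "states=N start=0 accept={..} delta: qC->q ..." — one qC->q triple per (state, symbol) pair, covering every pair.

states=3 start=0 accept={0} delta: 0a->1 0b->1 1a->0 1b->2 2a->2 2b->1

Grow the machine one transition at a time. Run the examples from 0; the earliest place one falls off (shortest prefix, ties alphabetical) gets sent to the lowest-numbered state that keeps every Accept/Reject pair distinguishable — a pair clashes when both reach the same state with identical unread suffix — and to a fresh state only if none does.
a: 0a undefined. 0a->0: no, aa/a meet in 0. Open state 1: 0a->1.
b: 0b undefined. 0b->0: no, aa/bbaa meet in 1 with "a" left. 0b->1: ok.
aa: 1a undefined. 1a->0: ok.
ab: 1b undefined. 1b->0: no, aa/bbbb meet in 0. 1b->1: no, aa/bba meet in 0. Open state 2: 1b->2.
aba: 2a undefined. 2a->0: no, aa/bba meet in 0. 2a->1: no, aa/bbaa meet in 0. 2a->2: ok.
abb: 2b undefined. 2b->0: no, aa/bbb meet in 0. 2b->1: ok.
All examples now run through 3 states with every (state, symbol) defined. Accept strings end in {0}, Reject strings end in {1,2}; accept={0}.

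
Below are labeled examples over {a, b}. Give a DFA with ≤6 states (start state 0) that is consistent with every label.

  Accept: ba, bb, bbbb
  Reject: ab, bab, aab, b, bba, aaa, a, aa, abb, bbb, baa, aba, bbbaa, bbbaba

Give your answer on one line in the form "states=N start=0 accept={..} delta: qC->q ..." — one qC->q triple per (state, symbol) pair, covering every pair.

State merging on the prefix tree: take the shortest (then alphabetical) example prefix whose next move is undefined and point that move at state 0, else 1, else 2, ...; a target is out if some Accept/Reject pair would then sit in one state with the same input left (inseparable). If every existing state is out, open a new one.
a: 0a undefined. 0a->0: no, ba/aba meet in 0 with "ba" left. Open state 1: 0a->1.
b: 0b undefined. 0b->0: no, ba/bba meet in 1. 0b->1: no, ba/aa meet in 1 with "a" left. Open state 2: 0b->2.
aa: 1a undefined. 1a->0: ok.
ab: 1b undefined. 1b->0: ok.
ba: 2a undefined. 2a->0: no, ba/ab meet in 0. 2a->1: no, ba/aaa meet in 1. 2a->2: no, ba/aab meet in 2. Open state 3: 2a->3.
bb: 2b undefined. 2b->0: no, bb/ab meet in 0. 2b->1: no, bb/aaa meet in 1. 2b->2: no, ba/bba meet in 3. 2b->3: ok.
baa: 3a undefined. 3a->0: ok.
bab: 3b undefined. 3b->0: no, bbbb/aab meet in 2. 3b->1: no, ba/bbbaba meet in 3. 3b->2: no, ba/bbbaba meet in 3. 3b->3: no, ba/bab meet in 3. Open state 4: 3b->4.
bbba: 4a undefined. 4a->0: no, ba/bbbaba meet in 3. 4a->1: ok.
bbbb: 4b undefined. 4b->0: no, bbbb/ab meet in 0. 4b->1: no, bbbb/aaa meet in 1. 4b->2: no, bbbb/aab meet in 2. 4b->3: ok.
All examples now run through 5 states with every (state, symbol) defined. Accept strings end in {3}, Reject strings end in {0,1,2,4}; accept={3}.

states=5 start=0 accept={3} delta: 0a->1 0b->2 1a->0 1b->0 2a->3 2b->3 3a->0 3b->4 4a->1 4b->3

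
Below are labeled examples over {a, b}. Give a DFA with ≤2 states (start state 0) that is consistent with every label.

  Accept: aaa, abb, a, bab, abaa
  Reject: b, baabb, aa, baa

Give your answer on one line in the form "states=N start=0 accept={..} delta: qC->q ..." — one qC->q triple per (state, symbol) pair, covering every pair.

states=2 start=0 accept={1} delta: 0a->1 0b->0 1a->0 1b->1

State merging on the prefix tree: take the shortest (then alphabetical) example prefix whose next move is undefined and point that move at state 0, else 1, else 2, ...; a target is out if some Accept/Reject pair would then sit in one state with the same input left (inseparable). If every existing state is out, open a new one.
a: 0a undefined. 0a->0: no, aaa/aa meet in 0. Open state 1: 0a->1.
b: 0b undefined. 0b->0: ok.
aa: 1a undefined. 1a->0: ok.
ab: 1b undefined. 1b->0: no, abb/b meet in 0. 1b->1: ok.
All examples now run through 2 states with every (state, symbol) defined. Accept strings end in {1}, Reject strings end in {0}; accept={1}.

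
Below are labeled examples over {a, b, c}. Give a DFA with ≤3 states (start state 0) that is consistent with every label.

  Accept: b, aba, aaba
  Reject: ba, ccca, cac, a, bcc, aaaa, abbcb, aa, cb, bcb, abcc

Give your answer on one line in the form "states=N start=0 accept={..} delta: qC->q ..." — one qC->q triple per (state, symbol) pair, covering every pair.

Grow the machine one transition at a time. Run the examples from 0; the earliest place one falls off (shortest prefix, ties alphabetical) gets sent to the lowest-numbered state that keeps every Accept/Reject pair distinguishable — a pair clashes when both reach the same state with identical unread suffix — and to a fresh state only if none does.
a: 0a undefined. 0a->0: no, aba/ba meet in 0 with "ba" left. Open state 1: 0a->1.
b: 0b undefined. 0b->0: ok.
c: 0c undefined. 0c->0: no, b/bcc meet in 0. 0c->1: ok.
aa: 1a undefined. 1a->0: no, b/aaaa meet in 0. 1a->1: ok.
ab: 1b undefined. 1b->0: no, b/abbcb meet in 0. 1b->1: no, aba/ba meet in 1. Open state 2: 1b->2.
cc: 1c undefined. 1c->0: no, b/cac meet in 0. 1c->1: ok.
aba: 2a undefined. 2a->0: ok.
abb: 2b undefined. 2b->0: ok.
abc: 2c undefined. 2c->0: ok.
All examples now run through 3 states with every (state, symbol) defined. Accept strings end in {0}, Reject strings end in {1,2}; accept={0}.

states=3 start=0 accept={0} delta: 0a->1 0b->0 0c->1 1a->1 1b->2 1c->1 2a->0 2b->0 2c->0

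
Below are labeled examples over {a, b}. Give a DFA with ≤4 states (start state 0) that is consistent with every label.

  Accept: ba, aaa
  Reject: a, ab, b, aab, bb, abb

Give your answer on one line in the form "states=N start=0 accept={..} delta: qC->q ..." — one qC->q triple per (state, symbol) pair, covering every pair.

State merging on the prefix tree: take the shortest (then alphabetical) example prefix whose next move is undefined and point that move at state 0, else 1, else 2, ...; a target is out if some Accept/Reject pair would then sit in one state with the same input left (inseparable). If every existing state is out, open a new one.
a: 0a undefined. 0a->0: no, aaa/a meet in 0. Open state 1: 0a->1.
b: 0b undefined. 0b->0: no, ba/a meet in 1. 0b->1: ok.
aa: 1a undefined. 1a->0: no, aaa/a meet in 1. 1a->1: no, ba/a meet in 1. Open state 2: 1a->2.
ab: 1b undefined. 1b->0: ok.
aaa: 2a undefined. 2a->0: no, aaa/ab meet in 0. 2a->1: no, aaa/a meet in 1. 2a->2: ok.
aab: 2b undefined. 2b->0: ok.
All examples now run through 3 states with every (state, symbol) defined. Accept strings end in {2}, Reject strings end in {0,1}; accept={2}.

states=3 start=0 accept={2} delta: 0a->1 0b->1 1a->2 1b->0 2a->2 2b->0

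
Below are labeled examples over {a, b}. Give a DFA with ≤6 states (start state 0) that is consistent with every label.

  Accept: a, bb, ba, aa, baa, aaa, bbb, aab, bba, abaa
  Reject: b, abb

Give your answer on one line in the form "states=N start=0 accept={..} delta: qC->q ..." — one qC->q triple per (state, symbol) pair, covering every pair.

states=3 start=0 accept={0,1} delta: 0a->1 0b->2 1a->1 1b->0 2a->0 2b->1

Fold the examples into a partial DFA from state 0: repeatedly fix the first undefined (state, symbol) met by the shortest-then-alphabetical prefix, trying targets in increasing order and rejecting any under which an Accept and a Reject string meet in one state with the same remainder; add a state when all current targets are rejected. Accepting states are where Accept strings end.
a: 0a undefined. 0a->0: no, bb/abb meet in 0 with "bb" left. Open state 1: 0a->1.
b: 0b undefined. 0b->0: no, bb/b meet in 0. 0b->1: no, a/b meet in 1. Open state 2: 0b->2.
aa: 1a undefined. 1a->0: no, aab/b meet in 2. 1a->1: ok.
ab: 1b undefined. 1b->0: ok.
ba: 2a undefined. 2a->0: ok.
bb: 2b undefined. 2b->0: no, bbb/b meet in 2. 2b->1: ok.
All examples now run through 3 states with every (state, symbol) defined. Accept strings end in {0,1}, Reject strings end in {2}; accept={0,1}.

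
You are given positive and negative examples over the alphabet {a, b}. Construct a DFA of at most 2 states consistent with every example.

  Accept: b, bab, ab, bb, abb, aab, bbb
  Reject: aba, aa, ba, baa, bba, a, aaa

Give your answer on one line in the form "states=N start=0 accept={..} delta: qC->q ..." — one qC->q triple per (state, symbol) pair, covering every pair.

Grow the machine one transition at a time. Run the examples from 0; the earliest place one falls off (shortest prefix, ties alphabetical) gets sent to the lowest-numbered state that keeps every Accept/Reject pair distinguishable — a pair clashes when both reach the same state with identical unread suffix — and to a fresh state only if none does.
a: 0a undefined. 0a->0: ok.
b: 0b undefined. 0b->0: no, b/aba meet in 0. Open state 1: 0b->1.
ba: 1a undefined. 1a->0: ok.
bb: 1b undefined. 1b->0: no, bb/aba meet in 0. 1b->1: ok.
All examples now run through 2 states with every (state, symbol) defined. Accept strings end in {1}, Reject strings end in {0}; accept={1}.

states=2 start=0 accept={1} delta: 0a->0 0b->1 1a->0 1b->1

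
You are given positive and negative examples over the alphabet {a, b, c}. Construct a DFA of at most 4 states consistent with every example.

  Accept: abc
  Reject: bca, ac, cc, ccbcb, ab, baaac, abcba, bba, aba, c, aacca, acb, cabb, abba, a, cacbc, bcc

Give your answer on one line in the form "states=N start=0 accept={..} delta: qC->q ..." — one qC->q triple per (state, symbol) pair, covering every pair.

states=4 start=0 accept={3} delta: 0a->0 0b->1 0c->2 1a->0 1b->0 1c->3 2a->0 2b->0 2c->0 3a->0 3b->0 3c->0

Grow the machine one transition at a time. Run the examples from 0; the earliest place one falls off (shortest prefix, ties alphabetical) gets sent to the lowest-numbered state that keeps every Accept/Reject pair distinguishable — a pair clashes when both reach the same state with identical unread suffix — and to a fresh state only if none does.
a: 0a undefined. 0a->0: ok.
b: 0b undefined. 0b->0: no, abc/ac meet in 0 with "c" left. Open state 1: 0b->1.
c: 0c undefined. 0c->0: no, abc/cacbc meet in 1 with "c" left. 0c->1: no, abc/cc meet in 1 with "c" left. Open state 2: 0c->2.
ba: 1a undefined. 1a->0: ok.
bb: 1b undefined. 1b->0: ok.
bc: 1c undefined. 1c->0: no, abc/bca meet in 0. 1c->1: no, abc/ab meet in 1. 1c->2: no, abc/ac meet in 2. Open state 3: 1c->3.
ca: 2a undefined. 2a->0: ok.
cc: 2c undefined. 2c->0: ok.
acb: 2b undefined. 2b->0: ok.
bca: 3a undefined. 3a->0: ok.
bcc: 3c undefined. 3c->0: ok.
abcb: 3b undefined. 3b->0: ok.
All examples now run through 4 states with every (state, symbol) defined. Accept strings end in {3}, Reject strings end in {0,1,2}; accept={3}.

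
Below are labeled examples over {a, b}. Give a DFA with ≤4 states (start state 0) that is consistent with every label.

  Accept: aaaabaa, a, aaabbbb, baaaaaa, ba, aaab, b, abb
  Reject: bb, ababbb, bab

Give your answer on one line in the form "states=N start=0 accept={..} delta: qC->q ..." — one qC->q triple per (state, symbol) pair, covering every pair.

states=4 start=0 accept={1,2,3} delta: 0a->1 0b->1 1a->2 1b->0 2a->3 2b->0 3a->0 3b->3

State merging on the prefix tree: take the shortest (then alphabetical) example prefix whose next move is undefined and point that move at state 0, else 1, else 2, ...; a target is out if some Accept/Reject pair would then sit in one state with the same input left (inseparable). If every existing state is out, open a new one.
a: 0a undefined. 0a->0: no, abb/bb meet in 0 with "bb" left. Open state 1: 0a->1.
b: 0b undefined. 0b->0: no, b/bb meet in 0. 0b->1: ok.
aa: 1a undefined. 1a->0: no, aaaabaa/bab meet in 1. 1a->1: no, aaab/bb meet in 1 with "b" left. Open state 2: 1a->2.
ab: 1b undefined. 1b->0: ok.
aaa: 2a undefined. 2a->0: no, aaabbbb/bb meet in 0. 2a->1: no, aaab/bb meet in 0. 2a->2: no, aaab/bab meet in 2 with "b" left. Open state 3: 2a->3.
bab: 2b undefined. 2b->0: ok.
aaaa: 3a undefined. 3a->0: ok.
aaab: 3b undefined. 3b->0: no, aaab/bb meet in 0. 3b->1: no, aaabbbb/bb meet in 0. 3b->2: no, aaabbbb/bb meet in 0. 3b->3: ok.
All examples now run through 4 states with every (state, symbol) defined. Accept strings end in {1,2,3}, Reject strings end in {0}; accept={1,2,3}.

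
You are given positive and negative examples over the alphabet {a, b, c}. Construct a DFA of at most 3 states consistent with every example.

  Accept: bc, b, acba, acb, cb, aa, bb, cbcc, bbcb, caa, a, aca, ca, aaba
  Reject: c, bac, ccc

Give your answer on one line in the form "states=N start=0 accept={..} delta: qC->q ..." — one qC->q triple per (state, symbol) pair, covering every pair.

Grow the machine one transition at a time. Run the examples from 0; the earliest place one falls off (shortest prefix, ties alphabetical) gets sent to the lowest-numbered state that keeps every Accept/Reject pair distinguishable — a pair clashes when both reach the same state with identical unread suffix — and to a fresh state only if none does.
a: 0a undefined. 0a->0: ok.
b: 0b undefined. 0b->0: no, bc/c meet in 0 with "c" left. Open state 1: 0b->1.
c: 0c undefined. 0c->0: no, aa/c meet in 0. 0c->1: no, b/c meet in 1. Open state 2: 0c->2.
ba: 1a undefined. 1a->0: ok.
bb: 1b undefined. 1b->0: ok.
bc: 1c undefined. 1c->0: ok.
ca: 2a undefined. 2a->0: ok.
cb: 2b undefined. 2b->0: ok.
cc: 2c undefined. 2c->0: ok.
All examples now run through 3 states with every (state, symbol) defined. Accept strings end in {0,1}, Reject strings end in {2}; accept={0,1}.

states=3 start=0 accept={0,1} delta: 0a->0 0b->1 0c->2 1a->0 1b->0 1c->0 2a->0 2b->0 2c->0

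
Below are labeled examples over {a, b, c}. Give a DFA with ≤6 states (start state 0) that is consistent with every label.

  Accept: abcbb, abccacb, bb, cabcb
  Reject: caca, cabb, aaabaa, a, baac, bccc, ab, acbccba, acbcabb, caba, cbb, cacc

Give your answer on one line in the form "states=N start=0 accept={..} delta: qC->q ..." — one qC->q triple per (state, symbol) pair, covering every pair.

states=4 start=0 accept={2} delta: 0a->0 0b->1 0c->1 1a->1 1b->2 1c->3 2a->0 2b->0 2c->1 3a->0 3b->1 3c->0

Fold the examples into a partial DFA from state 0: repeatedly fix the first undefined (state, symbol) met by the shortest-then-alphabetical prefix, trying targets in increasing order and rejecting any under which an Accept and a Reject string meet in one state with the same remainder; add a state when all current targets are rejected. Accepting states are where Accept strings end.
a: 0a undefined. 0a->0: ok.
b: 0b undefined. 0b->0: no, abcbb/cbb meet in 0 with "cbb" left. Open state 1: 0b->1.
c: 0c undefined. 0c->0: no, bb/cabb meet in 1 with "b" left. 0c->1: ok.
ba: 1a undefined. 1a->0: no, bb/cabb meet in 1 with "b" left. 1a->1: ok.
bb: 1b undefined. 1b->0: no, bb/a meet in 0. 1b->1: no, bb/cabb meet in 1. Open state 2: 1b->2.
bc: 1c undefined. 1c->0: no, abccacb/aaabaa meet in 1. 1c->1: no, abcbb/cabb meet in 2 with "b" left. 1c->2: no, bb/baac meet in 2. Open state 3: 1c->3.
bcc: 3c undefined. 3c->0: ok.
cbb: 2b undefined. 2b->0: ok.
abcb: 3b undefined. 3b->0: no, abcbb/aaabaa meet in 1. 3b->1: ok.
acbc: 2c undefined. 2c->0: no, abcbb/acbcabb meet in 2. 2c->1: ok.
caba: 2a undefined. 2a->0: ok.
caca: 3a undefined. 3a->0: ok.
All examples now run through 4 states with every (state, symbol) defined. Accept strings end in {2}, Reject strings end in {0,1,3}; accept={2}.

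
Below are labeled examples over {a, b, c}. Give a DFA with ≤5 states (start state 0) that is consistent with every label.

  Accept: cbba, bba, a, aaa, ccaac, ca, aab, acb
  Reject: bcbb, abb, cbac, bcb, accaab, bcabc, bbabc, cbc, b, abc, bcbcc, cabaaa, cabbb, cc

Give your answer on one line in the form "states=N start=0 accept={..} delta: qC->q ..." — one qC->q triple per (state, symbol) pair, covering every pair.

State merging on the prefix tree: take the shortest (then alphabetical) example prefix whose next move is undefined and point that move at state 0, else 1, else 2, ...; a target is out if some Accept/Reject pair would then sit in one state with the same input left (inseparable). If every existing state is out, open a new one.
a: 0a undefined. 0a->0: no, aab/b meet in 0 with "b" left. Open state 1: 0a->1.
b: 0b undefined. 0b->0: ok.
c: 0c undefined. 0c->0: ok.
aa: 1a undefined. 1a->0: no, ccaac/bcbb meet in 0. 1a->1: no, ccaac/cbac meet in 1 with "c" left. Open state 2: 1a->2.
ab: 1b undefined. 1b->0: no, aaa/cabaaa meet in 2 with "a" left. 1b->1: no, cbba/abb meet in 1. 1b->2: no, ccaac/bcabc meet in 2 with "c" left. Open state 3: 1b->3.
ac: 1c undefined. 1c->0: no, aab/accaab meet in 2 with "b" left. 1c->1: no, cbba/cbac meet in 1. 1c->2: ok.
aaa: 2a undefined. 2a->0: no, aaa/bcbb meet in 0. 2a->1: ok.
aab: 2b undefined. 2b->0: no, aab/bcbb meet in 0. 2b->1: ok.
abb: 3b undefined. 3b->0: ok.
abc: 3c undefined. 3c->0: ok.
acc: 2c undefined. 2c->0: no, cbba/accaab meet in 1. 2c->1: ok.
caba: 3a undefined. 3a->0: ok.
All examples now run through 4 states with every (state, symbol) defined. Accept strings end in {1}, Reject strings end in {0,2,3}; accept={1}.

states=4 start=0 accept={1} delta: 0a->1 0b->0 0c->0 1a->2 1b->3 1c->2 2a->1 2b->1 2c->1 3a->0 3b->0 3c->0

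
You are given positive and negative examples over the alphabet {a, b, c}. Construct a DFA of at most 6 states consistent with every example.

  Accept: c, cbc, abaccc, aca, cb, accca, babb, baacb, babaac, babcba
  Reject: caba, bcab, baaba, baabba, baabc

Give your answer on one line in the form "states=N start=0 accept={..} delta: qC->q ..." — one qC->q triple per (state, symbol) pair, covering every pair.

Fold the examples into a partial DFA from state 0: repeatedly fix the first undefined (state, symbol) met by the shortest-then-alphabetical prefix, trying targets in increasing order and rejecting any under which an Accept and a Reject string meet in one state with the same remainder; add a state when all current targets are rejected. Accepting states are where Accept strings end.
a: 0a undefined. 0a->0: ok.
b: 0b undefined. 0b->0: no, c/baabc meet in 0 with "c" left. Open state 1: 0b->1.
c: 0c undefined. 0c->0: ok.
ba: 1a undefined. 1a->0: no, c/caba meet in 0. 1a->1: no, cb/caba meet in 1. Open state 2: 1a->2.
bc: 1c undefined. 1c->0: no, cb/bcab meet in 1. 1c->1: ok.
baa: 2a undefined. 2a->0: no, cbc/baabc meet in 1. 2a->1: ok.
bab: 2b undefined. 2b->0: no, c/bcab meet in 0. 2b->1: no, cbc/bcab meet in 1. 2b->2: no, babb/caba meet in 2. Open state 3: 2b->3.
abac: 2c undefined. 2c->0: ok.
baab: 1b undefined. 1b->0: no, c/baaba meet in 0. 1b->1: no, cbc/baabc meet in 1. 1b->2: no, c/baabc meet in 0. 1b->3: no, baacb/bcab meet in 3. Open state 4: 1b->4.
baba: 3a undefined. 3a->0: ok.
babb: 3b undefined. 3b->0: ok.
babc: 3c undefined. 3c->0: no, babcba/caba meet in 2. 3c->1: no, babcba/baaba meet in 4 with "a" left. 3c->2: ok.
baaba: 4a undefined. 4a->0: no, c/baaba meet in 0. 4a->1: no, cbc/baaba meet in 1. 4a->2: ok.
baabb: 4b undefined. 4b->0: no, c/baabba meet in 0. 4b->1: ok.
baabc: 4c undefined. 4c->0: no, c/baabc meet in 0. 4c->1: no, cbc/baabc meet in 1. 4c->2: ok.
All examples now run through 5 states with every (state, symbol) defined. Accept strings end in {0,1,4}, Reject strings end in {2,3}; accept={0,1,4}.

states=5 start=0 accept={0,1,4} delta: 0a->0 0b->1 0c->0 1a->2 1b->4 1c->1 2a->1 2b->3 2c->0 3a->0 3b->0 3c->2 4a->2 4b->1 4c->2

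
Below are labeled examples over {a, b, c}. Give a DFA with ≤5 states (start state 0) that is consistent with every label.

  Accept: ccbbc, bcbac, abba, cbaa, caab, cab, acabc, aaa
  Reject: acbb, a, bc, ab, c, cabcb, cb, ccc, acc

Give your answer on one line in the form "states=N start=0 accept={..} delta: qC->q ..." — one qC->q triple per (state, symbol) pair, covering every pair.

Fold the examples into a partial DFA from state 0: repeatedly fix the first undefined (state, symbol) met by the shortest-then-alphabetical prefix, trying targets in increasing order and rejecting any under which an Accept and a Reject string meet in one state with the same remainder; add a state when all current targets are rejected. Accepting states are where Accept strings end.
a: 0a undefined. 0a->0: no, aaa/a meet in 0. Open state 1: 0a->1.
b: 0b undefined. 0b->0: ok.
c: 0c undefined. 0c->0: no, ccbbc/bc meet in 0. 0c->1: ok.
aa: 1a undefined. 1a->0: no, caab/ab meet in 1 with "b" left. 1a->1: no, caab/ab meet in 1 with "b" left. Open state 2: 1a->2.
ab: 1b undefined. 1b->0: no, abba/a meet in 1. 1b->1: ok.
ac: 1c undefined. 1c->0: no, ccbbc/a meet in 1. 1c->1: no, ccbbc/acbb meet in 1. 1c->2: no, bcbac/ccc meet in 2 with "c" left. Open state 3: 1c->3.
aaa: 2a undefined. 2a->0: ok.
aca: 3a undefined. 3a->0: no, acabc/a meet in 1. 3a->1: ok.
acb: 3b undefined. 3b->0: no, ccbbc/a meet in 1. 3b->1: ok.
acc: 3c undefined. 3c->0: no, cbaa/ccc meet in 0. 3c->1: ok.
cab: 2b undefined. 2b->0: ok.
bcbac: 2c undefined. 2c->0: ok.
All examples now run through 4 states with every (state, symbol) defined. Accept strings end in {0,2,3}, Reject strings end in {1}; accept={0,2,3}.

states=4 start=0 accept={0,2,3} delta: 0a->1 0b->0 0c->1 1a->2 1b->1 1c->3 2a->0 2b->0 2c->0 3a->1 3b->1 3c->1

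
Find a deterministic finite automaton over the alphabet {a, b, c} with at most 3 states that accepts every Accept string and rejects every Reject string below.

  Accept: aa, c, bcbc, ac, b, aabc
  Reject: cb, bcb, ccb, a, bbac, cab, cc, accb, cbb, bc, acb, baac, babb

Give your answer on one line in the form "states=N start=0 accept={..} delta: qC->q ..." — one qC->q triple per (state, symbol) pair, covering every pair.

states=3 start=0 accept={2} delta: 0a->1 0b->2 0c->2 1a->2 1b->1 1c->2 2a->1 2b->1 2c->1

Grow the machine one transition at a time. Run the examples from 0; the earliest place one falls off (shortest prefix, ties alphabetical) gets sent to the lowest-numbered state that keeps every Accept/Reject pair distinguishable — a pair clashes when both reach the same state with identical unread suffix — and to a fresh state only if none does.
a: 0a undefined. 0a->0: no, aa/a meet in 0. Open state 1: 0a->1.
b: 0b undefined. 0b->0: no, c/bc meet in 0 with "c" left. 0b->1: no, ac/bc meet in 1 with "c" left. Open state 2: 0b->2.
c: 0c undefined. 0c->0: no, c/cc meet in 0. 0c->1: no, c/a meet in 1. 0c->2: ok.
aa: 1a undefined. 1a->0: no, aabc/cc meet in 2 with "c" left. 1a->1: no, aa/a meet in 1. 1a->2: ok.
ac: 1c undefined. 1c->0: no, aa/acb meet in 2. 1c->1: no, ac/a meet in 1. 1c->2: ok.
ba: 2a undefined. 2a->0: no, aa/cab meet in 2. 2a->1: ok.
bb: 2b undefined. 2b->0: no, aa/bbac meet in 2. 2b->1: ok.
bc: 2c undefined. 2c->0: no, aa/bcb meet in 2. 2c->1: ok.
bab: 1b undefined. 1b->0: no, aa/babb meet in 2. 1b->1: ok.
All examples now run through 3 states with every (state, symbol) defined. Accept strings end in {2}, Reject strings end in {1}; accept={2}.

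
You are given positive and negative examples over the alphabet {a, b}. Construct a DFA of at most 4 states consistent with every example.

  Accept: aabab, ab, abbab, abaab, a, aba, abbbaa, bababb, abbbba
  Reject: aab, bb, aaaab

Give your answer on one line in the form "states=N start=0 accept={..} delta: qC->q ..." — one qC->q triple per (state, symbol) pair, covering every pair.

State merging on the prefix tree: take the shortest (then alphabetical) example prefix whose next move is undefined and point that move at state 0, else 1, else 2, ...; a target is out if some Accept/Reject pair would then sit in one state with the same input left (inseparable). If every existing state is out, open a new one.
a: 0a undefined. 0a->0: no, ab/aab meet in 0 with "b" left. Open state 1: 0a->1.
b: 0b undefined. 0b->0: ok.
aa: 1a undefined. 1a->0: ok.
ab: 1b undefined. 1b->0: no, aabab/aab meet in 0. 1b->1: no, abbab/aab meet in 0. Open state 2: 1b->2.
aba: 2a undefined. 2a->0: no, aba/aab meet in 0. 2a->1: no, abaab/aab meet in 0. 2a->2: ok.
abb: 2b undefined. 2b->0: no, abaab/aab meet in 0. 2b->1: no, abbab/aab meet in 0. 2b->2: ok.
All examples now run through 3 states with every (state, symbol) defined. Accept strings end in {1,2}, Reject strings end in {0}; accept={1,2}.

states=3 start=0 accept={1,2} delta: 0a->1 0b->0 1a->0 1b->2 2a->2 2b->2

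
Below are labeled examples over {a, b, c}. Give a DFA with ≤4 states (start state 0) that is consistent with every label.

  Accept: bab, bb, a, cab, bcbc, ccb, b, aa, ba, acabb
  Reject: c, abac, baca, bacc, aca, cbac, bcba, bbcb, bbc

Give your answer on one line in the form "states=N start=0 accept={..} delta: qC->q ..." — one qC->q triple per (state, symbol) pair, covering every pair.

State merging on the prefix tree: take the shortest (then alphabetical) example prefix whose next move is undefined and point that move at state 0, else 1, else 2, ...; a target is out if some Accept/Reject pair would then sit in one state with the same input left (inseparable). If every existing state is out, open a new one.
a: 0a undefined. 0a->0: ok.
b: 0b undefined. 0b->0: ok.
c: 0c undefined. 0c->0: no, bab/c meet in 0. Open state 1: 0c->1.
ca: 1a undefined. 1a->0: no, bab/baca meet in 0. 1a->1: no, cab/bbcb meet in 1 with "b" left. Open state 2: 1a->2.
cb: 1b undefined. 1b->0: no, bab/bcba meet in 0. 1b->1: no, bcbc/bacc meet in 1 with "c" left. 1b->2: ok.
cc: 1c undefined. 1c->0: no, bab/bacc meet in 0. 1c->1: no, ccb/baca meet in 2. 1c->2: ok.
cab: 2b undefined. 2b->0: ok.
cba: 2a undefined. 2a->0: no, bab/bcba meet in 0. 2a->1: ok.
bcbc: 2c undefined. 2c->0: ok.
All examples now run through 3 states with every (state, symbol) defined. Accept strings end in {0}, Reject strings end in {1,2}; accept={0}.

states=3 start=0 accept={0} delta: 0a->0 0b->0 0c->1 1a->2 1b->2 1c->2 2a->1 2b->0 2c->0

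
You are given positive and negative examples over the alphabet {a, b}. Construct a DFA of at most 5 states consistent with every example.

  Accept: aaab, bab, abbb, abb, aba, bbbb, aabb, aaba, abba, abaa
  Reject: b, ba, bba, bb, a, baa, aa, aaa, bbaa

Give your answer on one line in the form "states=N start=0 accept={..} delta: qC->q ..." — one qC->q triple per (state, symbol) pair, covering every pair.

states=4 start=0 accept={3} delta: 0a->1 0b->2 1a->1 1b->3 2a->1 2b->1 3a->3 3b->3

State merging on the prefix tree: take the shortest (then alphabetical) example prefix whose next move is undefined and point that move at state 0, else 1, else 2, ...; a target is out if some Accept/Reject pair would then sit in one state with the same input left (inseparable). If every existing state is out, open a new one.
a: 0a undefined. 0a->0: no, aaab/b meet in 0 with "b" left. Open state 1: 0a->1.
b: 0b undefined. 0b->0: no, bbbb/b meet in 0. 0b->1: no, aba/bba meet in 1 with "ba" left. Open state 2: 0b->2.
aa: 1a undefined. 1a->0: no, aabb/bb meet in 2 with "b" left. 1a->1: ok.
ab: 1b undefined. 1b->0: no, abbb/bb meet in 2 with "b" left. 1b->1: no, aaab/a meet in 1. 1b->2: no, aaab/b meet in 2. Open state 3: 1b->3.
ba: 2a undefined. 2a->0: no, bab/b meet in 2. 2a->1: ok.
bb: 2b undefined. 2b->0: no, bbbb/bb meet in 0. 2b->1: ok.
aba: 3a undefined. 3a->0: no, abaa/ba meet in 1. 3a->1: no, aba/ba meet in 1. 3a->2: no, aba/b meet in 2. 3a->3: ok.
abb: 3b undefined. 3b->0: no, abbb/b meet in 2. 3b->1: no, abb/ba meet in 1. 3b->2: no, abbb/ba meet in 1. 3b->3: ok.
All examples now run through 4 states with every (state, symbol) defined. Accept strings end in {3}, Reject strings end in {1,2}; accept={3}.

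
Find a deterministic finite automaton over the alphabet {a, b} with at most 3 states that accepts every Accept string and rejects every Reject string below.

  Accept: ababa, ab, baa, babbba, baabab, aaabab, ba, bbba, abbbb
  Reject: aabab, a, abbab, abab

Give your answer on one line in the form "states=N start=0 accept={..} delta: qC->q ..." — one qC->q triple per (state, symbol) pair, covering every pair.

states=3 start=0 accept={0,2} delta: 0a->1 0b->1 1a->2 1b->2 2a->0 2b->2

Fold the examples into a partial DFA from state 0: repeatedly fix the first undefined (state, symbol) met by the shortest-then-alphabetical prefix, trying targets in increasing order and rejecting any under which an Accept and a Reject string meet in one state with the same remainder; add a state when all current targets are rejected. Accepting states are where Accept strings end.
a: 0a undefined. 0a->0: no, aaabab/aabab meet in 0 with "bab" left. Open state 1: 0a->1.
b: 0b undefined. 0b->0: no, baabab/aabab meet in 1 with "abab" left. 0b->1: ok.
aa: 1a undefined. 1a->0: no, baa/aabab meet in 1. 1a->1: no, baa/a meet in 1. Open state 2: 1a->2.
ab: 1b undefined. 1b->0: no, ababa/a meet in 1. 1b->1: no, ab/a meet in 1. 1b->2: ok.
aaa: 2a undefined. 2a->0: ok.
aab: 2b undefined. 2b->0: no, ababa/aabab meet in 2. 2b->1: no, baabab/aabab meet in 1. 2b->2: ok.
All examples now run through 3 states with every (state, symbol) defined. Accept strings end in {0,2}, Reject strings end in {1}; accept={0,2}.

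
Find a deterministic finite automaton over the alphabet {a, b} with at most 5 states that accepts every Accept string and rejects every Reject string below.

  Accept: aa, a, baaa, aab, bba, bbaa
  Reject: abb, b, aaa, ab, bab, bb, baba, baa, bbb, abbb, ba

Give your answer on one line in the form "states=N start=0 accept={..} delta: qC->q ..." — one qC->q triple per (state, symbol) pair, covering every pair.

states=5 start=0 accept={1,3} delta: 0a->1 0b->2 1a->3 1b->0 2a->4 2b->0 3a->0 3b->1 4a->0 4b->2

Grow the machine one transition at a time. Run the examples from 0; the earliest place one falls off (shortest prefix, ties alphabetical) gets sent to the lowest-numbered state that keeps every Accept/Reject pair distinguishable — a pair clashes when both reach the same state with identical unread suffix — and to a fresh state only if none does.
a: 0a undefined. 0a->0: no, aa/aaa meet in 0. Open state 1: 0a->1.
b: 0b undefined. 0b->0: no, aa/baa meet in 1 with "a" left. 0b->1: no, aa/ba meet in 1 with "a" left. Open state 2: 0b->2.
aa: 1a undefined. 1a->0: no, a/aaa meet in 1. 1a->1: no, aa/aaa meet in 1. 1a->2: no, aa/b meet in 2. Open state 3: 1a->3.
ab: 1b undefined. 1b->0: ok.
ba: 2a undefined. 2a->0: no, a/baa meet in 1. 2a->1: no, aa/baa meet in 3. 2a->2: no, baaa/abb meet in 2. 2a->3: no, aa/ba meet in 3. Open state 4: 2a->4.
bb: 2b undefined. 2b->0: ok.
aaa: 3a undefined. 3a->0: ok.
aab: 3b undefined. 3b->0: no, aab/aaa meet in 0. 3b->1: ok.
baa: 4a undefined. 4a->0: ok.
bab: 4b undefined. 4b->0: no, a/baba meet in 1. 4b->1: no, aa/baba meet in 3. 4b->2: ok.
All examples now run through 5 states with every (state, symbol) defined. Accept strings end in {1,3}, Reject strings end in {0,2,4}; accept={1,3}.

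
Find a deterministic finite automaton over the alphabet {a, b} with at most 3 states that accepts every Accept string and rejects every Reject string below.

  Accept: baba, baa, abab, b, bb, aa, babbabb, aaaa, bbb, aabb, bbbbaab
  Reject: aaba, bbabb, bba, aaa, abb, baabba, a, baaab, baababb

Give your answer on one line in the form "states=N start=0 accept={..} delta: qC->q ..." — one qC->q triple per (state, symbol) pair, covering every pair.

states=2 start=0 accept={0} delta: 0a->1 0b->0 1a->0 1b->1

Fold the examples into a partial DFA from state 0: repeatedly fix the first undefined (state, symbol) met by the shortest-then-alphabetical prefix, trying targets in increasing order and rejecting any under which an Accept and a Reject string meet in one state with the same remainder; add a state when all current targets are rejected. Accepting states are where Accept strings end.
a: 0a undefined. 0a->0: no, bb/abb meet in 0 with "bb" left. Open state 1: 0a->1.
b: 0b undefined. 0b->0: ok.
aa: 1a undefined. 1a->0: ok.
ab: 1b undefined. 1b->0: no, baba/aaba meet in 1. 1b->1: ok.
All examples now run through 2 states with every (state, symbol) defined. Accept strings end in {0}, Reject strings end in {1}; accept={0}.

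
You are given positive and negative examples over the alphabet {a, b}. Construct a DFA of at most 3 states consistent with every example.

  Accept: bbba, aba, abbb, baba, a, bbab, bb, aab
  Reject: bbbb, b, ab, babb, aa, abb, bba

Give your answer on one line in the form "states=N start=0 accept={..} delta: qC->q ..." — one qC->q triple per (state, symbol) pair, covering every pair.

states=3 start=0 accept={1} delta: 0a->1 0b->2 1a->2 1b->0 2a->1 2b->1

Grow the machine one transition at a time. Run the examples from 0; the earliest place one falls off (shortest prefix, ties alphabetical) gets sent to the lowest-numbered state that keeps every Accept/Reject pair distinguishable — a pair clashes when both reach the same state with identical unread suffix — and to a fresh state only if none does.
a: 0a undefined. 0a->0: no, a/aa meet in 0. Open state 1: 0a->1.
b: 0b undefined. 0b->0: no, bbba/bba meet in 1. 0b->1: no, aba/bba meet in 1 with "ba" left. Open state 2: 0b->2.
aa: 1a undefined. 1a->0: no, aab/b meet in 2. 1a->1: no, a/aa meet in 1. 1a->2: ok.
ab: 1b undefined. 1b->0: ok.
ba: 2a undefined. 2a->0: no, abbb/babb meet in 2 with "b" left. 2a->1: ok.
bb: 2b undefined. 2b->0: no, bbba/bba meet in 1. 2b->1: ok.
All examples now run through 3 states with every (state, symbol) defined. Accept strings end in {1}, Reject strings end in {0,2}; accept={1}.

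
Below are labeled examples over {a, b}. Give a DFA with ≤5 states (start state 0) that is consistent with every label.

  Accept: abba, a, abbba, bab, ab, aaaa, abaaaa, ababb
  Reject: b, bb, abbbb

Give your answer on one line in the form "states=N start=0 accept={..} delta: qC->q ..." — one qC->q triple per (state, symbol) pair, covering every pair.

Fold the examples into a partial DFA from state 0: repeatedly fix the first undefined (state, symbol) met by the shortest-then-alphabetical prefix, trying targets in increasing order and rejecting any under which an Accept and a Reject string meet in one state with the same remainder; add a state when all current targets are rejected. Accepting states are where Accept strings end.
a: 0a undefined. 0a->0: no, ab/b meet in 0 with "b" left. Open state 1: 0a->1.
b: 0b undefined. 0b->0: ok.
aa: 1a undefined. 1a->0: no, aaaa/b meet in 0. 1a->1: ok.
ab: 1b undefined. 1b->0: no, bab/b meet in 0. 1b->1: no, abba/abbbb meet in 1. Open state 2: 1b->2.
aba: 2a undefined. 2a->0: no, ababb/b meet in 0. 2a->1: ok.
abb: 2b undefined. 2b->0: no, ababb/b meet in 0. 2b->1: no, abba/abbbb meet in 1. 2b->2: no, bab/abbbb meet in 2. Open state 3: 2b->3.
abba: 3a undefined. 3a->0: no, abba/b meet in 0. 3a->1: ok.
abbb: 3b undefined. 3b->0: ok.
All examples now run through 4 states with every (state, symbol) defined. Accept strings end in {1,2,3}, Reject strings end in {0}; accept={1,2,3}.

states=4 start=0 accept={1,2,3} delta: 0a->1 0b->0 1a->1 1b->2 2a->1 2b->3 3a->1 3b->0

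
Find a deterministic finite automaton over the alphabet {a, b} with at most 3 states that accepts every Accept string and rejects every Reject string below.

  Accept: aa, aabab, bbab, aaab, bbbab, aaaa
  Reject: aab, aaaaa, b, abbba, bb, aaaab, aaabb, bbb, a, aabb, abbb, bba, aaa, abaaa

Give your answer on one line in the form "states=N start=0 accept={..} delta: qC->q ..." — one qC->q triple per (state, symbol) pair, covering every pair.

State merging on the prefix tree: take the shortest (then alphabetical) example prefix whose next move is undefined and point that move at state 0, else 1, else 2, ...; a target is out if some Accept/Reject pair would then sit in one state with the same input left (inseparable). If every existing state is out, open a new one.
a: 0a undefined. 0a->0: no, aa/aaaaa meet in 0. Open state 1: 0a->1.
b: 0b undefined. 0b->0: ok.
aa: 1a undefined. 1a->0: no, aa/aab meet in 0. 1a->1: no, aa/aaaaa meet in 1. Open state 2: 1a->2.
ab: 1b undefined. 1b->0: no, bbab/b meet in 0. 1b->1: no, aa/abbba meet in 2. 1b->2: ok.
aaa: 2a undefined. 2a->0: no, aa/aaaaa meet in 2. 2a->1: ok.
aab: 2b undefined. 2b->0: ok.
All examples now run through 3 states with every (state, symbol) defined. Accept strings end in {2}, Reject strings end in {0,1}; accept={2}.

states=3 start=0 accept={2} delta: 0a->1 0b->0 1a->2 1b->2 2a->1 2b->0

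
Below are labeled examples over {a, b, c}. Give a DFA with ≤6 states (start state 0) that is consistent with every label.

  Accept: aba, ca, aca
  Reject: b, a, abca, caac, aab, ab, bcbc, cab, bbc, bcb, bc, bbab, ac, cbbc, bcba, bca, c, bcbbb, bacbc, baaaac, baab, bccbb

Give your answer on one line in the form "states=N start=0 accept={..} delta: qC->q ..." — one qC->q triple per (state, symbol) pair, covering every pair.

states=4 start=0 accept={2} delta: 0a->0 0b->1 0c->1 1a->2 1b->0 1c->3 2a->0 2b->0 2c->0 3a->0 3b->0 3c->0

State merging on the prefix tree: take the shortest (then alphabetical) example prefix whose next move is undefined and point that move at state 0, else 1, else 2, ...; a target is out if some Accept/Reject pair would then sit in one state with the same input left (inseparable). If every existing state is out, open a new one.
a: 0a undefined. 0a->0: ok.
b: 0b undefined. 0b->0: no, aba/b meet in 0. Open state 1: 0b->1.
c: 0c undefined. 0c->0: no, ca/a meet in 0. 0c->1: ok.
ba: 1a undefined. 1a->0: no, aba/a meet in 0. 1a->1: no, aba/b meet in 1. Open state 2: 1a->2.
bb: 1b undefined. 1b->0: ok.
bc: 1c undefined. 1c->0: no, aba/bcba meet in 2. 1c->1: no, aba/abca meet in 2. 1c->2: no, aba/bc meet in 2. Open state 3: 1c->3.
baa: 2a undefined. 2a->0: ok.
bac: 2c undefined. 2c->0: ok.
bca: 3a undefined. 3a->0: ok.
bcb: 3b undefined. 3b->0: ok.
bcc: 3c undefined. 3c->0: ok.
cab: 2b undefined. 2b->0: ok.
All examples now run through 4 states with every (state, symbol) defined. Accept strings end in {2}, Reject strings end in {0,1,3}; accept={2}.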